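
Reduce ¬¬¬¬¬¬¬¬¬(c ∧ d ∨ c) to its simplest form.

¬c

¬¬¬¬¬¬¬¬¬(c ∧ d ∨ c)
= ¬¬¬¬¬¬¬¬¬c   (absorption)
= ¬¬¬¬¬¬¬c   (double negation)
= ¬¬¬¬¬c   (double negation)
= ¬¬¬c   (double negation)
= ¬c   (double negation)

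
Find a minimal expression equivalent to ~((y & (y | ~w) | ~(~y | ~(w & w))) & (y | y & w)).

~((y & (y | ~w) | ~(~y | ~(w & w))) & (y | y & w))
= ~((y & (y | ~w) | ~(~y | ~w)) & (y | y & w))
= ~((y & (y | ~w) | y & w) & (y | y & w))
= ~((y | y & w) & (y | y & w))
= ~(y | y & w)
= ~y

~y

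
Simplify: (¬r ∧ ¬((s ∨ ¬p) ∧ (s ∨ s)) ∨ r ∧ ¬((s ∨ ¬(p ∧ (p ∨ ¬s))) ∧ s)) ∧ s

(¬r ∧ ¬((s ∨ ¬p) ∧ (s ∨ s)) ∨ r ∧ ¬((s ∨ ¬(p ∧ (p ∨ ¬s))) ∧ s)) ∧ s
= (¬r ∧ ¬((s ∨ ¬p) ∧ s) ∨ r ∧ ¬((s ∨ ¬(p ∧ (p ∨ ¬s))) ∧ s)) ∧ s
= (¬r ∧ ¬((s ∨ ¬p) ∧ s) ∨ r ∧ ¬((s ∨ ¬p) ∧ s)) ∧ s
= ¬((s ∨ ¬p) ∧ s) ∧ s
= ¬s ∧ s
= False

False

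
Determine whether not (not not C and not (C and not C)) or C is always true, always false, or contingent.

not (not not C and not (C and not C)) or C
= not C or C and not C or C
= not C or C
= True

always true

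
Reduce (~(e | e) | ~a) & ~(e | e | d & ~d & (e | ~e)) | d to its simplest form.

~e | d

(~(e | e) | ~a) & ~(e | e | d & ~d & (e | ~e)) | d
= (~(e | e) | ~a) & ~(e | e | d & ~d) | d
= (~(e | e) | ~a) & ~(e | e) | d
= ~(e | e) | d
= ~e | d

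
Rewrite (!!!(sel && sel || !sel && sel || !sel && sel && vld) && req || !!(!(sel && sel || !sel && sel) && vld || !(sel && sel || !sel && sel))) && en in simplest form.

!sel && en

(!!!(sel && sel || !sel && sel || !sel && sel && vld) && req || !!(!(sel && sel || !sel && sel) && vld || !(sel && sel || !sel && sel))) && en
= (!!!(sel && sel || !sel && sel) && req || !!(!(sel && sel || !sel && sel) && vld || !(sel && sel || !sel && sel))) && en
= (!!!(sel && sel || !sel && sel) && req || !!!(sel && sel || !sel && sel)) && en
= !!!(sel && sel || !sel && sel) && en
= !!!sel && en
= !sel && en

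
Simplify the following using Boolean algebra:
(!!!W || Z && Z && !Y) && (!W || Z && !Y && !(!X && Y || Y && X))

!W || Z && !Y

(!!!W || Z && Z && !Y) && (!W || Z && !Y && !(!X && Y || Y && X))
= (!!!W || Z && Z && !Y) && (!W || Z && !Y && !Y)   [distribution]
= (!!!W || Z && Z && !Y) && (!W || Z && !Y)   [idempotence]
= (!!!W || Z && !Y) && (!W || Z && !Y)   [idempotence]
= (!W || Z && !Y) && (!W || Z && !Y)   [double negation]
= !W || Z && !Y   [idempotence]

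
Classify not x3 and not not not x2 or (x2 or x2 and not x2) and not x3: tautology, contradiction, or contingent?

contingent

not x3 and not not not x2 or (x2 or x2 and not x2) and not x3
= not x3 and not x2 or (x2 or x2 and not x2) and not x3
= not x3 and not x2 or x2 and not x3
= not x3
This depends on x3, so it is not a constant.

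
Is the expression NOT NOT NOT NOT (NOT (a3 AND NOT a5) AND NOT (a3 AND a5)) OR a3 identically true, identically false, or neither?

NOT NOT NOT NOT (NOT (a3 AND NOT a5) AND NOT (a3 AND a5)) OR a3
= NOT NOT NOT (a3 AND NOT a5 OR a3 AND a5) OR a3   (De Morgan)
= NOT NOT NOT a3 OR a3   (distribution)
= NOT a3 OR a3   (double negation)
= TRUE   (complement)

identically true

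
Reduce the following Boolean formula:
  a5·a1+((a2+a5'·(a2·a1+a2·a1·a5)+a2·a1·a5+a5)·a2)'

a5·a1+a2'

a5·a1+((a2+a5'·(a2·a1+a2·a1·a5)+a2·a1·a5+a5)·a2)'
= a5·a1+((a2+a5'·a2·a1+a2·a1·a5+a5)·a2)'   — absorption
= a5·a1+((a2+a2·a1+a5)·a2)'   — distribution
= a5·a1+((a2+a5)·a2)'   — absorption
= a5·a1+a2'   — absorption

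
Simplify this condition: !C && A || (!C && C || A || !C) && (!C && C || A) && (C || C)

A

!C && A || (!C && C || A || !C) && (!C && C || A) && (C || C)
= !C && A || (!C && C || A || !C) && (!C && C || A) && C   — idempotence
= !C && A || (!C && C || A) && C   — absorption
= !C && A || A && C   — complement / identity
= A   — distribution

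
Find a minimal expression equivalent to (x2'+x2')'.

x2

(x2'+x2')'
= x2·x2
= x2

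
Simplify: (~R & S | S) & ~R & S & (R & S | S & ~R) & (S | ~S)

(~R & S | S) & ~R & S & (R & S | S & ~R) & (S | ~S)
= (~R & S | S) & ~R & S & S & (S | ~S)   [distribution]
= (~R & S | S) & ~R & S & S   [complement / identity]
= (~R & S | S) & ~R & S   [idempotence]
= ~R & S   [absorption]

~R & S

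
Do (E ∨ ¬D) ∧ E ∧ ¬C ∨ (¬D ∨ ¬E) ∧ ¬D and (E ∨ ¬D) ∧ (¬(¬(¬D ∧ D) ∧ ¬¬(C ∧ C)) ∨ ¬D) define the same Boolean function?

E1: (E ∨ ¬D) ∧ E ∧ ¬C ∨ (¬D ∨ ¬E) ∧ ¬D
    = E ∧ ¬C ∨ (¬D ∨ ¬E) ∧ ¬D   (absorption)
    = E ∧ ¬C ∨ ¬D   (absorption)
E2: (E ∨ ¬D) ∧ (¬(¬(¬D ∧ D) ∧ ¬¬(C ∧ C)) ∨ ¬D)
    = E ∧ ¬(¬(¬D ∧ D) ∧ ¬¬(C ∧ C)) ∨ ¬D   (distribution)
    = E ∧ (¬D ∧ D ∨ ¬(C ∧ C)) ∨ ¬D   (De Morgan)
    = E ∧ (¬D ∧ D ∨ ¬C) ∨ ¬D   (idempotence)
    = E ∧ ¬C ∨ ¬D   (complement / identity)
Both reduce to E ∧ ¬C ∨ ¬D, so they are equivalent.

Yes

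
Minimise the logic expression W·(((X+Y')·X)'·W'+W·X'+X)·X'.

W·(((X+Y')·X)'·W'+W·X'+X)·X'
= W·(X'·W'+W·X'+X)·X'   [absorption]
= W·(X'+X)·X'   [distribution]
= W·X'   [complement / identity]

W·X'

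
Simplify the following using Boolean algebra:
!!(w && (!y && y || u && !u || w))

w

!!(w && (!y && y || u && !u || w))
= !!(w && (u && !u || w))   — complement / identity
= !!(w && w)   — complement / identity
= !!w   — idempotence
= w   — double negation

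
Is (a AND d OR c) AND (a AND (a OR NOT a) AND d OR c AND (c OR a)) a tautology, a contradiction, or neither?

neither

(a AND d OR c) AND (a AND (a OR NOT a) AND d OR c AND (c OR a))
= (a AND d OR c) AND (a AND (a OR NOT a) AND d OR c)   (absorption)
= (a AND d OR c) AND (a AND d OR c)   (complement / identity)
= a AND d OR c   (idempotence)
This depends on a, c, d, so it is not a constant.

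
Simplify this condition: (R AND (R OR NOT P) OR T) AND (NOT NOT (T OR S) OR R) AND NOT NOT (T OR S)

R AND S OR T

(R AND (R OR NOT P) OR T) AND (NOT NOT (T OR S) OR R) AND NOT NOT (T OR S)
= (R AND (R OR NOT P) OR T) AND NOT NOT (T OR S)
= (R OR T) AND NOT NOT (T OR S)
= (R OR T) AND (T OR S)
= R AND S OR T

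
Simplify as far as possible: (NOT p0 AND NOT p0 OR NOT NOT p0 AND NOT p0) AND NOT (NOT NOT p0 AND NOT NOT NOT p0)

(NOT p0 AND NOT p0 OR NOT NOT p0 AND NOT p0) AND NOT (NOT NOT p0 AND NOT NOT NOT p0)
= (NOT p0 AND NOT p0 OR NOT NOT p0 AND NOT p0) AND (NOT p0 OR NOT NOT p0)   (De Morgan)
= (NOT p0 AND NOT p0 OR NOT NOT p0 AND NOT p0) AND (NOT p0 OR p0)   (double negation)
= (NOT p0 AND NOT p0 OR p0 AND NOT p0) AND (NOT p0 OR p0)   (double negation)
= NOT p0 AND (NOT p0 OR p0)   (distribution)
= NOT p0   (complement / identity)

NOT p0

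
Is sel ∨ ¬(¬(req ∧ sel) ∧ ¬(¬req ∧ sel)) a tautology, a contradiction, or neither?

sel ∨ ¬(¬(req ∧ sel) ∧ ¬(¬req ∧ sel))
= sel ∨ req ∧ sel ∨ ¬req ∧ sel   (De Morgan)
= sel ∨ sel   (distribution)
= sel   (idempotence)
This depends on sel, so it is not a constant.

neither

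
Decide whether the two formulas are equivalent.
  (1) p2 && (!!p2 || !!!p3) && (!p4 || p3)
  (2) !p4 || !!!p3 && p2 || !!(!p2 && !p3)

E1: p2 && (!!p2 || !!!p3) && (!p4 || p3)
    = p2 && (!!p2 || !p3) && (!p4 || p3)   — double negation
    = p2 && (p2 || !p3) && (!p4 || p3)   — double negation
    = p2 && (!p4 || p3)   — absorption
E2: !p4 || !!!p3 && p2 || !!(!p2 && !p3)
    = !p4 || !!!p3 && p2 || !p2 && !p3   — double negation
    = !p4 || !p3 && p2 || !p2 && !p3   — double negation
    = !p4 || !p3   — distribution
These differ: at p2=0, p3=0, p4=0, E1 = 0 but E2 = 1.

No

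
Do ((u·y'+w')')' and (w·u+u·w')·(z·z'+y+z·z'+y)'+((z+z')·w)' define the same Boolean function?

E1: ((u·y'+w')')'
    = u·y'+w'   (double negation)
E2: (w·u+u·w')·(z·z'+y+z·z'+y)'+((z+z')·w)'
    = (w·u+u·w')·(z·z'+y+z·z'+y)'+w'   (complement / identity)
    = (w·u+u·w')·(z·z'+y)'+w'   (idempotence)
    = u·(z·z'+y)'+w'   (distribution)
    = u·y'+w'   (complement / identity)
Both reduce to u·y'+w', so they are equivalent.

Yes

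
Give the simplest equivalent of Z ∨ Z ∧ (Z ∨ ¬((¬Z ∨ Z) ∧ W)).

Z

Z ∨ Z ∧ (Z ∨ ¬((¬Z ∨ Z) ∧ W))
= Z ∨ Z ∧ (Z ∨ ¬W)   (complement / identity)
= Z ∨ Z   (absorption)
= Z   (idempotence)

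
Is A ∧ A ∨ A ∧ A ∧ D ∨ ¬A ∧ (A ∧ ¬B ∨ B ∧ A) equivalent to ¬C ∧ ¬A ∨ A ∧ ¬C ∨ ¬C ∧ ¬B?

E1: A ∧ A ∨ A ∧ A ∧ D ∨ ¬A ∧ (A ∧ ¬B ∨ B ∧ A)
    = A ∧ A ∨ A ∧ A ∧ D ∨ ¬A ∧ A
    = A ∧ A ∨ ¬A ∧ A
    = A
E2: ¬C ∧ ¬A ∨ A ∧ ¬C ∨ ¬C ∧ ¬B
    = ¬C ∨ ¬C ∧ ¬B
    = ¬C
These differ: at A=1, B=0, C=1, D=1, E1 = 1 but E2 = 0.

No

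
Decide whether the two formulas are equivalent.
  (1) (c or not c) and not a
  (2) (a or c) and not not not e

E1: (c or not c) and not a
    = not a   — complement / identity
E2: (a or c) and not not not e
    = (a or c) and not e   — double negation
These differ: at a=1, c=0, e=0, E1 = 0 but E2 = 1.

No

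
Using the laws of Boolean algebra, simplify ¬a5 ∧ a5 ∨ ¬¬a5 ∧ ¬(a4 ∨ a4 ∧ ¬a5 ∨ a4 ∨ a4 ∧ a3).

a5 ∧ ¬a4

¬a5 ∧ a5 ∨ ¬¬a5 ∧ ¬(a4 ∨ a4 ∧ ¬a5 ∨ a4 ∨ a4 ∧ a3)
= ¬¬a5 ∧ ¬(a4 ∨ a4 ∧ ¬a5 ∨ a4 ∨ a4 ∧ a3)   [complement / identity]
= ¬¬a5 ∧ ¬(a4 ∨ a4 ∨ a4 ∧ a3)   [absorption]
= ¬¬a5 ∧ ¬(a4 ∨ a4)   [absorption]
= ¬¬a5 ∧ ¬a4   [idempotence]
= a5 ∧ ¬a4   [double negation]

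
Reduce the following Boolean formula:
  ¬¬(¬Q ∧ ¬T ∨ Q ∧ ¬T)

¬¬(¬Q ∧ ¬T ∨ Q ∧ ¬T)
= ¬¬¬T
= ¬T

¬T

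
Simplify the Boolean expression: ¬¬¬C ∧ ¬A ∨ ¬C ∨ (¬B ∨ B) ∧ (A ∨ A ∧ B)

¬C ∨ A

¬¬¬C ∧ ¬A ∨ ¬C ∨ (¬B ∨ B) ∧ (A ∨ A ∧ B)
= ¬¬¬C ∧ ¬A ∨ ¬C ∨ A ∨ A ∧ B   [complement / identity]
= ¬C ∧ ¬A ∨ ¬C ∨ A ∨ A ∧ B   [double negation]
= ¬C ∧ ¬A ∨ ¬C ∨ A   [absorption]
= ¬C ∨ A   [absorption]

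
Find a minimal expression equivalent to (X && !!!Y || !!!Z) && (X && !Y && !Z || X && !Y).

X && !Y

(X && !!!Y || !!!Z) && (X && !Y && !Z || X && !Y)
= (X && !!!Y || !Z) && (X && !Y && !Z || X && !Y)   — double negation
= (X && !!!Y || !Z) && X && !Y   — absorption
= (X && !Y || !Z) && X && !Y   — double negation
= X && !Y   — absorption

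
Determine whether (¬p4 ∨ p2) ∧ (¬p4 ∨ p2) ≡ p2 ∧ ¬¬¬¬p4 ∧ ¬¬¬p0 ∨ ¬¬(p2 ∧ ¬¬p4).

E1: (¬p4 ∨ p2) ∧ (¬p4 ∨ p2)
    = ¬p4 ∨ p2   — idempotence
E2: p2 ∧ ¬¬¬¬p4 ∧ ¬¬¬p0 ∨ ¬¬(p2 ∧ ¬¬p4)
    = p2 ∧ ¬¬p4 ∧ ¬¬¬p0 ∨ ¬¬(p2 ∧ ¬¬p4)   — double negation
    = p2 ∧ ¬¬p4 ∧ ¬¬¬p0 ∨ p2 ∧ ¬¬p4   — double negation
    = p2 ∧ ¬¬p4 ∧ ¬p0 ∨ p2 ∧ ¬¬p4   — double negation
    = p2 ∧ ¬¬p4   — absorption
    = p2 ∧ p4   — double negation
These differ: at p0=0, p2=0, p4=0, E1 = 1 but E2 = 0.

No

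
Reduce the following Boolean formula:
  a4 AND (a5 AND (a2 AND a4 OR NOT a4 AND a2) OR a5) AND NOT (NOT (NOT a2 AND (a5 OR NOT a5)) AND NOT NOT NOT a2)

a4 AND (a5 AND (a2 AND a4 OR NOT a4 AND a2) OR a5) AND NOT (NOT (NOT a2 AND (a5 OR NOT a5)) AND NOT NOT NOT a2)
= a4 AND (a5 AND a2 OR a5) AND NOT (NOT (NOT a2 AND (a5 OR NOT a5)) AND NOT NOT NOT a2)   [distribution]
= a4 AND a5 AND NOT (NOT (NOT a2 AND (a5 OR NOT a5)) AND NOT NOT NOT a2)   [absorption]
= a4 AND a5 AND (NOT a2 AND (a5 OR NOT a5) OR NOT NOT a2)   [De Morgan]
= a4 AND a5 AND (NOT a2 OR NOT NOT a2)   [complement / identity]
= a4 AND a5 AND (NOT a2 OR a2)   [double negation]
= a4 AND a5   [complement / identity]

a4 AND a5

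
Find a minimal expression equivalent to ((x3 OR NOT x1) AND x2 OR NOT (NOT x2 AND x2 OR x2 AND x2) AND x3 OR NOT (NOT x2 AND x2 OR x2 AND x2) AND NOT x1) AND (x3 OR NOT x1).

((x3 OR NOT x1) AND x2 OR NOT (NOT x2 AND x2 OR x2 AND x2) AND x3 OR NOT (NOT x2 AND x2 OR x2 AND x2) AND NOT x1) AND (x3 OR NOT x1)
= ((x3 OR NOT x1) AND x2 OR (x3 OR NOT x1) AND NOT (NOT x2 AND x2 OR x2 AND x2)) AND (x3 OR NOT x1)   [distribution]
= ((x3 OR NOT x1) AND x2 OR (x3 OR NOT x1) AND NOT x2) AND (x3 OR NOT x1)   [distribution]
= (x3 OR NOT x1) AND (x3 OR NOT x1)   [distribution]
= x3 OR NOT x1   [idempotence]

x3 OR NOT x1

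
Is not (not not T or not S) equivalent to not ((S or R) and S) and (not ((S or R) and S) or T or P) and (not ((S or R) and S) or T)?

E1: not (not not T or not S)
    = not T and S   — De Morgan
E2: not ((S or R) and S) and (not ((S or R) and S) or T or P) and (not ((S or R) and S) or T)
    = not ((S or R) and S) and (not ((S or R) and S) or T)   — absorption
    = not ((S or R) and S)   — absorption
    = not S   — absorption
These differ: at P=0, R=0, S=0, T=1, E1 = 0 but E2 = 1.

No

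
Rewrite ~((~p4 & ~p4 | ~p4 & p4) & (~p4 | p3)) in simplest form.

~((~p4 & ~p4 | ~p4 & p4) & (~p4 | p3))
= ~(~p4 & (~p4 | p3))   [distribution]
= ~~p4   [absorption]
= p4   [double negation]

p4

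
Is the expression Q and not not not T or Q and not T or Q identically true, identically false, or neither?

Q and not not not T or Q and not T or Q
= Q and not T or Q and not T or Q   (double negation)
= Q and not T or Q   (idempotence)
= Q   (absorption)
This depends on Q, so it is not a constant.

neither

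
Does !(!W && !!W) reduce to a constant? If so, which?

yes, True

!(!W && !!W)
= W || !W   (De Morgan)
= true   (complement)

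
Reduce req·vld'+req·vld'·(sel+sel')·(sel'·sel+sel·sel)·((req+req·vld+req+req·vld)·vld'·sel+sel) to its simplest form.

req·vld'+req·vld'·(sel+sel')·(sel'·sel+sel·sel)·((req+req·vld+req+req·vld)·vld'·sel+sel)
= req·vld'+req·vld'·(sel+sel')·sel·((req+req·vld+req+req·vld)·vld'·sel+sel)   (distribution)
= req·vld'+req·vld'·(sel+sel')·sel·((req+req·vld)·vld'·sel+sel)   (idempotence)
= req·vld'+req·vld'·sel·((req+req·vld)·vld'·sel+sel)   (complement / identity)
= req·vld'+req·vld'·sel·(req·vld'·sel+sel)   (absorption)
= req·vld'+req·vld'·sel   (absorption)
= req·vld'   (absorption)

req·vld'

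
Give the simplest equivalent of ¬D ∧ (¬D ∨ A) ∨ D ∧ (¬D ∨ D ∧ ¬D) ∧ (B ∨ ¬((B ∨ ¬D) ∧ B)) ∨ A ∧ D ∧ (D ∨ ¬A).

¬D ∨ A

¬D ∧ (¬D ∨ A) ∨ D ∧ (¬D ∨ D ∧ ¬D) ∧ (B ∨ ¬((B ∨ ¬D) ∧ B)) ∨ A ∧ D ∧ (D ∨ ¬A)
= ¬D ∧ (¬D ∨ A) ∨ D ∧ ¬D ∧ (B ∨ ¬((B ∨ ¬D) ∧ B)) ∨ A ∧ D ∧ (D ∨ ¬A)
= ¬D ∧ (¬D ∨ A) ∨ D ∧ ¬D ∧ (B ∨ ¬((B ∨ ¬D) ∧ B)) ∨ A ∧ D
= ¬D ∧ (¬D ∨ A) ∨ D ∧ ¬D ∧ (B ∨ ¬B) ∨ A ∧ D
= ¬D ∧ (¬D ∨ A) ∨ (¬D ∧ (B ∨ ¬B) ∨ A) ∧ D
= ¬D ∧ (¬D ∨ A) ∨ (¬D ∨ A) ∧ D
= ¬D ∨ A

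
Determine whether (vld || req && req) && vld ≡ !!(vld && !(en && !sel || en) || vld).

E1: (vld || req && req) && vld
    = (vld || req) && vld
    = vld
E2: !!(vld && !(en && !sel || en) || vld)
    = !!(vld && !en || vld)
    = vld && !en || vld
    = vld
Both reduce to vld, so they are equivalent.

Yes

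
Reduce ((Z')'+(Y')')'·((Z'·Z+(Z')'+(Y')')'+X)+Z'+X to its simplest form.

Z'+X

((Z')'+(Y')')'·((Z'·Z+(Z')'+(Y')')'+X)+Z'+X
= ((Z')'+(Y')')'·(((Z')'+(Y')')'+X)+Z'+X
= ((Z')'+(Y')')'+Z'+X
= Z'·Y'+Z'+X
= Z'+X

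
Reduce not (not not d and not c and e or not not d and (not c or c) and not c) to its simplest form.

not (not not d and not c and e or not not d and (not c or c) and not c)
= not (not not d and not c and e or not not d and not c)
= not (not not d and not c)
= not d or c

not d or c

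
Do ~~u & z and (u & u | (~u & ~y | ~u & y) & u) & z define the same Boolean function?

Yes

E1: ~~u & z
    = u & z
E2: (u & u | (~u & ~y | ~u & y) & u) & z
    = (u & u | ~u & u) & z
    = u & z
Both reduce to u & z, so they are equivalent.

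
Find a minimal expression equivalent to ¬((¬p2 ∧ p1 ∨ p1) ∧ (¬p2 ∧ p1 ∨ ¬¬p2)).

¬p1

¬((¬p2 ∧ p1 ∨ p1) ∧ (¬p2 ∧ p1 ∨ ¬¬p2))
= ¬((¬p2 ∧ p1 ∨ p1) ∧ (¬p2 ∧ p1 ∨ p2))   (double negation)
= ¬(¬p2 ∧ p1 ∨ p1 ∧ p2)   (distribution)
= ¬p1   (distribution)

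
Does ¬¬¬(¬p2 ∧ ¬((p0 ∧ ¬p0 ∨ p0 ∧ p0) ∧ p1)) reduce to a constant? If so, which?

¬¬¬(¬p2 ∧ ¬((p0 ∧ ¬p0 ∨ p0 ∧ p0) ∧ p1))
= ¬(¬p2 ∧ ¬((p0 ∧ ¬p0 ∨ p0 ∧ p0) ∧ p1))   — double negation
= ¬(¬p2 ∧ ¬(p0 ∧ p1))   — distribution
= p2 ∨ p0 ∧ p1   — De Morgan
This depends on p0, p1, p2, so it is not a constant.

no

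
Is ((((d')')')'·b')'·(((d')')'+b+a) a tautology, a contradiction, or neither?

neither

((((d')')')'·b')'·(((d')')'+b+a)
= (((d')')'+b)·(((d')')'+b+a)   [De Morgan]
= ((d')')'+b   [absorption]
= d'+b   [double negation]
This depends on b, d, so it is not a constant.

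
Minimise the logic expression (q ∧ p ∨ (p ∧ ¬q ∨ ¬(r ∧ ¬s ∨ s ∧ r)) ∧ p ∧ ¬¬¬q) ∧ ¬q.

(q ∧ p ∨ (p ∧ ¬q ∨ ¬(r ∧ ¬s ∨ s ∧ r)) ∧ p ∧ ¬¬¬q) ∧ ¬q
= (q ∧ p ∨ (p ∧ ¬q ∨ ¬r) ∧ p ∧ ¬¬¬q) ∧ ¬q
= (q ∧ p ∨ (p ∧ ¬q ∨ ¬r) ∧ p ∧ ¬q) ∧ ¬q
= (q ∧ p ∨ p ∧ ¬q) ∧ ¬q
= p ∧ ¬q

p ∧ ¬q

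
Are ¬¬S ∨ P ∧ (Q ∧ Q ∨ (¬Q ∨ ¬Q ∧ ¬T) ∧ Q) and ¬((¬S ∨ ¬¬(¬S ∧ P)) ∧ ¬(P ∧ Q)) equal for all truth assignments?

E1: ¬¬S ∨ P ∧ (Q ∧ Q ∨ (¬Q ∨ ¬Q ∧ ¬T) ∧ Q)
    = S ∨ P ∧ (Q ∧ Q ∨ (¬Q ∨ ¬Q ∧ ¬T) ∧ Q)   — double negation
    = S ∨ P ∧ (Q ∧ Q ∨ ¬Q ∧ Q)   — absorption
    = S ∨ P ∧ Q   — distribution
E2: ¬((¬S ∨ ¬¬(¬S ∧ P)) ∧ ¬(P ∧ Q))
    = ¬((¬S ∨ ¬S ∧ P) ∧ ¬(P ∧ Q))   — double negation
    = ¬(¬S ∧ ¬(P ∧ Q))   — absorption
    = S ∨ P ∧ Q   — De Morgan
Both reduce to S ∨ P ∧ Q, so they are equivalent.

Yes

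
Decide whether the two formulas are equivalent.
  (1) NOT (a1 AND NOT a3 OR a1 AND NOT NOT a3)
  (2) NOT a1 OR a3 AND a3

No

E1: NOT (a1 AND NOT a3 OR a1 AND NOT NOT a3)
    = NOT (a1 AND NOT a3 OR a1 AND a3)
    = NOT a1
E2: NOT a1 OR a3 AND a3
    = NOT a1 OR a3
These differ: at a1=1, a3=1, E1 = 0 but E2 = 1.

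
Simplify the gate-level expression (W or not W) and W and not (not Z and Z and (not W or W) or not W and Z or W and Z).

(W or not W) and W and not (not Z and Z and (not W or W) or not W and Z or W and Z)
= (W or not W) and W and not (not Z and Z and (not W or W) or Z)   (distribution)
= W and not (not Z and Z and (not W or W) or Z)   (complement / identity)
= W and not (not Z and Z or Z)   (complement / identity)
= W and not Z   (complement / identity)

W and not Z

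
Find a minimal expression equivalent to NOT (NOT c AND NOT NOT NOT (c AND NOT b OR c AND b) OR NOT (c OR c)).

NOT (NOT c AND NOT NOT NOT (c AND NOT b OR c AND b) OR NOT (c OR c))
= NOT (NOT c AND NOT NOT NOT c OR NOT (c OR c))   [distribution]
= NOT (NOT c AND NOT NOT NOT c OR NOT c)   [idempotence]
= NOT (NOT c AND NOT c OR NOT c)   [double negation]
= NOT (NOT c OR NOT c)   [idempotence]
= NOT NOT c   [idempotence]
= c   [double negation]

c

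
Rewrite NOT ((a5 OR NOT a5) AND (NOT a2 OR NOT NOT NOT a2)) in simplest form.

NOT ((a5 OR NOT a5) AND (NOT a2 OR NOT NOT NOT a2))
= NOT (NOT a2 OR NOT NOT NOT a2)   — complement / identity
= NOT (NOT a2 OR NOT a2)   — double negation
= NOT NOT a2   — idempotence
= a2   — double negation

a2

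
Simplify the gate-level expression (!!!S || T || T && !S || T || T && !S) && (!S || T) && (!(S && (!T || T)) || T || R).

(!!!S || T || T && !S || T || T && !S) && (!S || T) && (!(S && (!T || T)) || T || R)
= (!!!S || T || T && !S || T || T && !S) && (!S || T) && (!S || T || R)   (complement / identity)
= (!S || T || T && !S || T || T && !S) && (!S || T) && (!S || T || R)   (double negation)
= (!S || T || T && !S) && (!S || T) && (!S || T || R)   (idempotence)
= (!S || T || T && !S) && (!S || T)   (absorption)
= (!S || T) && (!S || T)   (absorption)
= !S || T   (idempotence)

!S || T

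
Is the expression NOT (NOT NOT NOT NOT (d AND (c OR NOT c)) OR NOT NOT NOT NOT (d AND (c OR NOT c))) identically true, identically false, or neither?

neither

NOT (NOT NOT NOT NOT (d AND (c OR NOT c)) OR NOT NOT NOT NOT (d AND (c OR NOT c)))
= NOT NOT NOT NOT NOT (d AND (c OR NOT c))   [idempotence]
= NOT NOT NOT (d AND (c OR NOT c))   [double negation]
= NOT NOT NOT d   [complement / identity]
= NOT d   [double negation]
This depends on d, so it is not a constant.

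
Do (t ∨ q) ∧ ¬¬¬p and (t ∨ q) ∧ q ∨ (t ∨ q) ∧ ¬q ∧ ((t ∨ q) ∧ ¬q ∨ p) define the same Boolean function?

E1: (t ∨ q) ∧ ¬¬¬p
    = (t ∨ q) ∧ ¬p   (double negation)
E2: (t ∨ q) ∧ q ∨ (t ∨ q) ∧ ¬q ∧ ((t ∨ q) ∧ ¬q ∨ p)
    = (t ∨ q) ∧ q ∨ (t ∨ q) ∧ ¬q   (absorption)
    = t ∨ q   (distribution)
These differ: at p=1, q=1, t=1, E1 = 0 but E2 = 1.

No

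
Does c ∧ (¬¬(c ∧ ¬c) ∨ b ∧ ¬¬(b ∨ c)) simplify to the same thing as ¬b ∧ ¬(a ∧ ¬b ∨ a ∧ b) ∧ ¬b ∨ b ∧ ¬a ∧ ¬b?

E1: c ∧ (¬¬(c ∧ ¬c) ∨ b ∧ ¬¬(b ∨ c))
    = c ∧ (c ∧ ¬c ∨ b ∧ ¬¬(b ∨ c))   (double negation)
    = c ∧ b ∧ ¬¬(b ∨ c)   (complement / identity)
    = c ∧ b ∧ (b ∨ c)   (double negation)
    = c ∧ b   (absorption)
E2: ¬b ∧ ¬(a ∧ ¬b ∨ a ∧ b) ∧ ¬b ∨ b ∧ ¬a ∧ ¬b
    = ¬b ∧ ¬a ∧ ¬b ∨ b ∧ ¬a ∧ ¬b   (distribution)
    = ¬a ∧ ¬b   (distribution)
These differ: at a=0, b=1, c=1, E1 = 1 but E2 = 0.

No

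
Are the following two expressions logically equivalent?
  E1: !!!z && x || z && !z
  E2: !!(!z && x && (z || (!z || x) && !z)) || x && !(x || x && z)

Yes

E1: !!!z && x || z && !z
    = !!!z && x   (complement / identity)
    = !z && x   (double negation)
E2: !!(!z && x && (z || (!z || x) && !z)) || x && !(x || x && z)
    = !!(!z && x && (z || !z)) || x && !(x || x && z)   (absorption)
    = !!(!z && x && (z || !z)) || x && !x   (absorption)
    = !!(!z && x && (z || !z))   (complement / identity)
    = !!(!z && x)   (complement / identity)
    = !z && x   (double negation)
Both reduce to !z && x, so they are equivalent.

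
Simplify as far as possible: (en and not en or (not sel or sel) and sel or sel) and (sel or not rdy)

(en and not en or (not sel or sel) and sel or sel) and (sel or not rdy)
= ((not sel or sel) and sel or sel) and (sel or not rdy)
= (sel or sel) and (sel or not rdy)
= sel and not rdy or sel
= sel

sel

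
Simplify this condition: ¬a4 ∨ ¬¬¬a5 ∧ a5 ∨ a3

¬a4 ∨ a3

¬a4 ∨ ¬¬¬a5 ∧ a5 ∨ a3
= ¬a4 ∨ ¬a5 ∧ a5 ∨ a3   — double negation
= ¬a4 ∨ a3   — complement / identity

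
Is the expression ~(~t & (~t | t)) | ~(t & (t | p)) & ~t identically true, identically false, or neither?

~(~t & (~t | t)) | ~(t & (t | p)) & ~t
= ~(~t & (~t | t)) | ~t & ~t   (absorption)
= ~~t | ~t & ~t   (complement / identity)
= t | ~t & ~t   (double negation)
= t | ~t   (idempotence)
= 1   (complement)

identically true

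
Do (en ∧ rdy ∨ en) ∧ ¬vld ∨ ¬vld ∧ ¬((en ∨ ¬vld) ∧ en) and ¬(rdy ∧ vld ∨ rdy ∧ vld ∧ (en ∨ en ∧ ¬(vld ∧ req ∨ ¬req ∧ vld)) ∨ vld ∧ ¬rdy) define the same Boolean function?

Yes

E1: (en ∧ rdy ∨ en) ∧ ¬vld ∨ ¬vld ∧ ¬((en ∨ ¬vld) ∧ en)
    = (en ∧ rdy ∨ en) ∧ ¬vld ∨ ¬vld ∧ ¬en
    = en ∧ ¬vld ∨ ¬vld ∧ ¬en
    = ¬vld
E2: ¬(rdy ∧ vld ∨ rdy ∧ vld ∧ (en ∨ en ∧ ¬(vld ∧ req ∨ ¬req ∧ vld)) ∨ vld ∧ ¬rdy)
    = ¬(rdy ∧ vld ∨ rdy ∧ vld ∧ (en ∨ en ∧ ¬vld) ∨ vld ∧ ¬rdy)
    = ¬(rdy ∧ vld ∨ rdy ∧ vld ∧ en ∨ vld ∧ ¬rdy)
    = ¬(rdy ∧ vld ∨ vld ∧ ¬rdy)
    = ¬vld
Both reduce to ¬vld, so they are equivalent.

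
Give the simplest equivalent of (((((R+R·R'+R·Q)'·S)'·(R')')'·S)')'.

R'·S

(((((R+R·R'+R·Q)'·S)'·(R')')'·S)')'
= (((((R+R·Q)'·S)'·(R')')'·S)')'
= ((((R'·S)'·(R')')'·S)')'
= (((R'·S+R')·S)')'
= ((R'·S)')'
= R'·S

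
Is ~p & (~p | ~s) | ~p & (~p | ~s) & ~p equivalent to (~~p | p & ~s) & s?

No

E1: ~p & (~p | ~s) | ~p & (~p | ~s) & ~p
    = ~p & (~p | ~s)   (absorption)
    = ~p   (absorption)
E2: (~~p | p & ~s) & s
    = (p | p & ~s) & s   (double negation)
    = p & s   (absorption)
These differ: at p=0, s=0, E1 = 1 but E2 = 0.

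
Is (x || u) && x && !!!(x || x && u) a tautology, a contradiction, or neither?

contradiction

(x || u) && x && !!!(x || x && u)
= x && !!!(x || x && u)   [absorption]
= x && !(x || x && u)   [double negation]
= x && !x   [absorption]
= false   [complement]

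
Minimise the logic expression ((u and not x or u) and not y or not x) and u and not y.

((u and not x or u) and not y or not x) and u and not y
= (u and not y or not x) and u and not y   — absorption
= u and not y   — absorption

u and not y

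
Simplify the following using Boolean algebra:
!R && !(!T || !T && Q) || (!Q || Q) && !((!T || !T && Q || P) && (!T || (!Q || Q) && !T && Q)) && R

!R && !(!T || !T && Q) || (!Q || Q) && !((!T || !T && Q || P) && (!T || (!Q || Q) && !T && Q)) && R
= !R && !(!T || !T && Q) || (!Q || Q) && !((!T || !T && Q || P) && (!T || !T && Q)) && R   (complement / identity)
= !R && !(!T || !T && Q) || !((!T || !T && Q || P) && (!T || !T && Q)) && R   (complement / identity)
= !R && !(!T || !T && Q) || !(!T || !T && Q) && R   (absorption)
= !(!T || !T && Q)   (distribution)
= !!T   (absorption)
= T   (double negation)

T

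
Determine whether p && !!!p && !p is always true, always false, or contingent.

p && !!!p && !p
= p && !p && !p   [double negation]
= p && !p   [idempotence]
= false   [complement]

always false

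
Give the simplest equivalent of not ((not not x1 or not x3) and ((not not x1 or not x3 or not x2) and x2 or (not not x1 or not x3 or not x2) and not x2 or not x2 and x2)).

not ((not not x1 or not x3) and ((not not x1 or not x3 or not x2) and x2 or (not not x1 or not x3 or not x2) and not x2 or not x2 and x2))
= not ((not not x1 or not x3) and (not not x1 or not x3 or not x2 or not x2 and x2))
= not ((not not x1 or not x3) and (not not x1 or not x3 or not x2))
= not (not not x1 or not x3)
= not x1 and x3

not x1 and x3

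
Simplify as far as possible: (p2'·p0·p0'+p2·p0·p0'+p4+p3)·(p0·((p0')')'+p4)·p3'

p4·p3'

(p2'·p0·p0'+p2·p0·p0'+p4+p3)·(p0·((p0')')'+p4)·p3'
= (p2'·p0·p0'+p2·p0·p0'+p4+p3)·(p0·p0'+p4)·p3'   — double negation
= (p0·p0'+p4+p3)·(p0·p0'+p4)·p3'   — distribution
= (p0·p0'+p4)·p3'   — absorption
= p4·p3'   — complement / identity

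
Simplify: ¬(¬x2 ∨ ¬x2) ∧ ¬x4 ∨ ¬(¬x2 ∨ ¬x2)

¬(¬x2 ∨ ¬x2) ∧ ¬x4 ∨ ¬(¬x2 ∨ ¬x2)
= ¬(¬x2 ∨ ¬x2)   (absorption)
= x2 ∧ x2   (De Morgan)
= x2   (idempotence)

x2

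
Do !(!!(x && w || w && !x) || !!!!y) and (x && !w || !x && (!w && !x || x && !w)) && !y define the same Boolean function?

E1: !(!!(x && w || w && !x) || !!!!y)
    = !(!!(x && w || w && !x) || !!y)
    = !(!!w || !!y)
    = !w && !y
E2: (x && !w || !x && (!w && !x || x && !w)) && !y
    = (x && !w || !x && !w) && !y
    = !w && !y
Both reduce to !w && !y, so they are equivalent.

Yes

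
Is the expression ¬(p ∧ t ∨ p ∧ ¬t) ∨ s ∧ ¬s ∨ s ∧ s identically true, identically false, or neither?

¬(p ∧ t ∨ p ∧ ¬t) ∨ s ∧ ¬s ∨ s ∧ s
= ¬(p ∧ t ∨ p ∧ ¬t) ∨ s
= ¬p ∨ s
This depends on p, s, so it is not a constant.

neither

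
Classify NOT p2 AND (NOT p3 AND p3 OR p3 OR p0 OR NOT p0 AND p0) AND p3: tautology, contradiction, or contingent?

contingent

NOT p2 AND (NOT p3 AND p3 OR p3 OR p0 OR NOT p0 AND p0) AND p3
= NOT p2 AND (p3 OR p0 OR NOT p0 AND p0) AND p3   [complement / identity]
= NOT p2 AND (p3 OR p0) AND p3   [complement / identity]
= NOT p2 AND p3   [absorption]
This depends on p2, p3, so it is not a constant.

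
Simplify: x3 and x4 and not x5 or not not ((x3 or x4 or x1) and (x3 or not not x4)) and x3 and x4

x3 and x4

x3 and x4 and not x5 or not not ((x3 or x4 or x1) and (x3 or not not x4)) and x3 and x4
= x3 and x4 and not x5 or not not ((x3 or x4 or x1) and (x3 or x4)) and x3 and x4   (double negation)
= x3 and x4 and not x5 or not not (x3 or x4) and x3 and x4   (absorption)
= x3 and x4 and not x5 or (x3 or x4) and x3 and x4   (double negation)
= x3 and x4 and not x5 or x3 and x4   (absorption)
= x3 and x4   (absorption)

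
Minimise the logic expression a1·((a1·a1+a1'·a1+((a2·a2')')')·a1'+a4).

a1·((a1·a1+a1'·a1+((a2·a2')')')·a1'+a4)
= a1·((a1+((a2·a2')')')·a1'+a4)   (distribution)
= a1·((a1+a2·a2')·a1'+a4)   (double negation)
= a1·(a1·a1'+a4)   (complement / identity)
= a1·a4   (complement / identity)

a1·a4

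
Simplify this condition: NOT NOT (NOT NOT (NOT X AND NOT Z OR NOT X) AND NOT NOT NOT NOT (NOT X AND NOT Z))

NOT NOT (NOT NOT (NOT X AND NOT Z OR NOT X) AND NOT NOT NOT NOT (NOT X AND NOT Z))
= NOT (NOT (NOT X AND NOT Z OR NOT X) OR NOT NOT NOT (NOT X AND NOT Z))   [De Morgan]
= NOT (NOT (NOT X AND NOT Z OR NOT X) OR NOT (NOT X AND NOT Z))   [double negation]
= (NOT X AND NOT Z OR NOT X) AND NOT X AND NOT Z   [De Morgan]
= NOT X AND NOT Z   [absorption]

NOT X AND NOT Z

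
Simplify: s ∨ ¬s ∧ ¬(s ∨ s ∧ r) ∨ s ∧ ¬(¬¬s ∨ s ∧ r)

s ∨ ¬s ∧ ¬(s ∨ s ∧ r) ∨ s ∧ ¬(¬¬s ∨ s ∧ r)
= s ∨ ¬s ∧ ¬(s ∨ s ∧ r) ∨ s ∧ ¬(s ∨ s ∧ r)   [double negation]
= s ∨ ¬(s ∨ s ∧ r)   [distribution]
= s ∨ ¬s   [absorption]
= True   [complement]

True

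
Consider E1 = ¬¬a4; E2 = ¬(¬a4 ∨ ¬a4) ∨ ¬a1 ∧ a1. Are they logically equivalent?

E1: ¬¬a4
    = a4   — double negation
E2: ¬(¬a4 ∨ ¬a4) ∨ ¬a1 ∧ a1
    = ¬(¬a4 ∨ ¬a4)   — complement / identity
    = a4 ∧ a4   — De Morgan
    = a4   — idempotence
Both reduce to a4, so they are equivalent.

Yes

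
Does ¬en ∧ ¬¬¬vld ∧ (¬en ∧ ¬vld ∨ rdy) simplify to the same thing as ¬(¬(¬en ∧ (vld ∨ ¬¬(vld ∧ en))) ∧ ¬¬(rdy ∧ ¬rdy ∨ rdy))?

No

E1: ¬en ∧ ¬¬¬vld ∧ (¬en ∧ ¬vld ∨ rdy)
    = ¬en ∧ ¬vld ∧ (¬en ∧ ¬vld ∨ rdy)
    = ¬en ∧ ¬vld
E2: ¬(¬(¬en ∧ (vld ∨ ¬¬(vld ∧ en))) ∧ ¬¬(rdy ∧ ¬rdy ∨ rdy))
    = ¬(¬(¬en ∧ (vld ∨ ¬¬(vld ∧ en))) ∧ ¬¬rdy)
    = ¬en ∧ (vld ∨ ¬¬(vld ∧ en)) ∨ ¬rdy
    = ¬en ∧ (vld ∨ vld ∧ en) ∨ ¬rdy
    = ¬en ∧ vld ∨ ¬rdy
These differ: at en=0, rdy=0, vld=1, E1 = 0 but E2 = 1.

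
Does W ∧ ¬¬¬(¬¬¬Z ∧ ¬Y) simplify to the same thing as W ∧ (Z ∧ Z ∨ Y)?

Yes

E1: W ∧ ¬¬¬(¬¬¬Z ∧ ¬Y)
    = W ∧ ¬(¬¬¬Z ∧ ¬Y)   (double negation)
    = W ∧ ¬(¬Z ∧ ¬Y)   (double negation)
    = W ∧ (Z ∨ Y)   (De Morgan)
E2: W ∧ (Z ∧ Z ∨ Y)
    = W ∧ (Z ∨ Y)   (idempotence)
Both reduce to W ∧ (Z ∨ Y), so they are equivalent.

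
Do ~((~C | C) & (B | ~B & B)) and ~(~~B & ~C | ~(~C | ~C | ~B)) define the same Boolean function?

E1: ~((~C | C) & (B | ~B & B))
    = ~(B | ~B & B)   — complement / identity
    = ~B   — complement / identity
E2: ~(~~B & ~C | ~(~C | ~C | ~B))
    = ~(B & ~C | ~(~C | ~C | ~B))   — double negation
    = ~(B & ~C | ~(~C | ~B))   — idempotence
    = ~(B & ~C | C & B)   — De Morgan
    = ~B   — distribution
Both reduce to ~B, so they are equivalent.

Yes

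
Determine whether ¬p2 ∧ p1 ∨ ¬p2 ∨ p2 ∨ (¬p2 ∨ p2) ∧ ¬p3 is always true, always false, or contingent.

¬p2 ∧ p1 ∨ ¬p2 ∨ p2 ∨ (¬p2 ∨ p2) ∧ ¬p3
= ¬p2 ∨ p2 ∨ (¬p2 ∨ p2) ∧ ¬p3
= ¬p2 ∨ p2
= True

always true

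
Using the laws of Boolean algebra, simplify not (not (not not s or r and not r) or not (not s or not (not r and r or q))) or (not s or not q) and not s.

not s or not q

not (not (not not s or r and not r) or not (not s or not (not r and r or q))) or (not s or not q) and not s
= not (not not not s or not (not s or not (not r and r or q))) or (not s or not q) and not s   [complement / identity]
= not not s and (not s or not (not r and r or q)) or (not s or not q) and not s   [De Morgan]
= s and (not s or not (not r and r or q)) or (not s or not q) and not s   [double negation]
= s and (not s or not q) or (not s or not q) and not s   [complement / identity]
= not s or not q   [distribution]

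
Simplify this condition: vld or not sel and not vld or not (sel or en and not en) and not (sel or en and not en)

vld or not sel and not vld or not (sel or en and not en) and not (sel or en and not en)
= vld or not sel and not vld or not (sel or en and not en)   — idempotence
= vld or not sel and not vld or not sel   — complement / identity
= vld or not sel   — absorption

vld or not sel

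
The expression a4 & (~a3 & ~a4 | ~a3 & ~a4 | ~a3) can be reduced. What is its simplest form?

a4 & ~a3

a4 & (~a3 & ~a4 | ~a3 & ~a4 | ~a3)
= a4 & (~a3 & ~a4 | ~a3)   (absorption)
= a4 & ~a3   (absorption)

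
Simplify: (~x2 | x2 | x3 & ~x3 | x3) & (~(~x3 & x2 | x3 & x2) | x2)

(~x2 | x2 | x3 & ~x3 | x3) & (~(~x3 & x2 | x3 & x2) | x2)
= (~x2 | x2 | x3) & (~(~x3 & x2 | x3 & x2) | x2)
= (~x2 | x2 | x3) & (~x2 | x2)
= ~x2 | x2
= 1

1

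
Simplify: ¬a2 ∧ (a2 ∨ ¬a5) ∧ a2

¬a2 ∧ (a2 ∨ ¬a5) ∧ a2
= ¬a2 ∧ a2   — absorption
= False   — complement

False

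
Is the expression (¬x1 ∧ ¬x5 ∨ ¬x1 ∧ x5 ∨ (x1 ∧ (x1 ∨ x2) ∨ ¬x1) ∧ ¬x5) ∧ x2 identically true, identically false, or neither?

neither

(¬x1 ∧ ¬x5 ∨ ¬x1 ∧ x5 ∨ (x1 ∧ (x1 ∨ x2) ∨ ¬x1) ∧ ¬x5) ∧ x2
= (¬x1 ∧ ¬x5 ∨ ¬x1 ∧ x5 ∨ (x1 ∨ ¬x1) ∧ ¬x5) ∧ x2   [absorption]
= (¬x1 ∧ ¬x5 ∨ ¬x1 ∧ x5 ∨ ¬x5) ∧ x2   [complement / identity]
= (¬x1 ∨ ¬x5) ∧ x2   [distribution]
This depends on x1, x2, x5, so it is not a constant.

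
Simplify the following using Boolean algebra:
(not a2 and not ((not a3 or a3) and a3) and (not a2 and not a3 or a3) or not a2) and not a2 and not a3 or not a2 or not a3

not a2 or not a3

(not a2 and not ((not a3 or a3) and a3) and (not a2 and not a3 or a3) or not a2) and not a2 and not a3 or not a2 or not a3
= (not a2 and not a3 and (not a2 and not a3 or a3) or not a2) and not a2 and not a3 or not a2 or not a3   [complement / identity]
= (not a2 and not a3 or not a2) and not a2 and not a3 or not a2 or not a3   [absorption]
= not a2 and not a3 or not a2 or not a3   [absorption]
= not a2 or not a3   [absorption]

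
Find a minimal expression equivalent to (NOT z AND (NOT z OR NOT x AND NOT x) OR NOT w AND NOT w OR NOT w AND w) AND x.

(NOT z AND (NOT z OR NOT x AND NOT x) OR NOT w AND NOT w OR NOT w AND w) AND x
= (NOT z AND (NOT z OR NOT x) OR NOT w AND NOT w OR NOT w AND w) AND x   (idempotence)
= (NOT z AND (NOT z OR NOT x) OR NOT w) AND x   (distribution)
= (NOT z OR NOT w) AND x   (absorption)

(NOT z OR NOT w) AND x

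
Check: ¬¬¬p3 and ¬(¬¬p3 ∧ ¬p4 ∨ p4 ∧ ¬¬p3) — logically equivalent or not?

E1: ¬¬¬p3
    = ¬p3   (double negation)
E2: ¬(¬¬p3 ∧ ¬p4 ∨ p4 ∧ ¬¬p3)
    = ¬¬¬p3   (distribution)
    = ¬p3   (double negation)
Both reduce to ¬p3, so they are equivalent.

Yes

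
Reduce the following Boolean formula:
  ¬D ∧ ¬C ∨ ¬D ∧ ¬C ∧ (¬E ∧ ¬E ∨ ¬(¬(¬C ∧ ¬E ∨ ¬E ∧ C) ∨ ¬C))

¬D ∧ ¬C ∨ ¬D ∧ ¬C ∧ (¬E ∧ ¬E ∨ ¬(¬(¬C ∧ ¬E ∨ ¬E ∧ C) ∨ ¬C))
= ¬D ∧ ¬C ∨ ¬D ∧ ¬C ∧ (¬E ∧ ¬E ∨ ¬(¬¬E ∨ ¬C))   [distribution]
= ¬D ∧ ¬C ∨ ¬D ∧ ¬C ∧ (¬E ∨ ¬(¬¬E ∨ ¬C))   [idempotence]
= ¬D ∧ ¬C ∨ ¬D ∧ ¬C ∧ (¬E ∨ ¬E ∧ C)   [De Morgan]
= ¬D ∧ ¬C ∨ ¬D ∧ ¬C ∧ ¬E   [absorption]
= ¬D ∧ ¬C   [absorption]

¬D ∧ ¬C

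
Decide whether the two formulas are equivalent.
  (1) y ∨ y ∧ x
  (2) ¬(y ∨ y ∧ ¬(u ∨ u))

E1: y ∨ y ∧ x
    = y   — absorption
E2: ¬(y ∨ y ∧ ¬(u ∨ u))
    = ¬(y ∨ y ∧ ¬u)   — idempotence
    = ¬y   — absorption
These differ: at u=0, x=0, y=0, E1 = 0 but E2 = 1.

No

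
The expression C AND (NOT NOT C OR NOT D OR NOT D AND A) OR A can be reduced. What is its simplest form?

C OR A

C AND (NOT NOT C OR NOT D OR NOT D AND A) OR A
= C AND (C OR NOT D OR NOT D AND A) OR A   [double negation]
= C AND (C OR NOT D) OR A   [absorption]
= C OR A   [absorption]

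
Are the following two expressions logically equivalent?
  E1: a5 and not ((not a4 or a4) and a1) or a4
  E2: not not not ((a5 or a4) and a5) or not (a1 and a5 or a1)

E1: a5 and not ((not a4 or a4) and a1) or a4
    = a5 and not a1 or a4   (complement / identity)
E2: not not not ((a5 or a4) and a5) or not (a1 and a5 or a1)
    = not not not a5 or not (a1 and a5 or a1)   (absorption)
    = not not not a5 or not a1   (absorption)
    = not a5 or not a1   (double negation)
These differ: at a1=1, a4=0, a5=0, E1 = 0 but E2 = 1.

No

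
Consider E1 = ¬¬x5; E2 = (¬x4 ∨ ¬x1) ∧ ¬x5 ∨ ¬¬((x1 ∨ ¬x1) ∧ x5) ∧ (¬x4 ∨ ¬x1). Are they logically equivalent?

No

E1: ¬¬x5
    = x5   (double negation)
E2: (¬x4 ∨ ¬x1) ∧ ¬x5 ∨ ¬¬((x1 ∨ ¬x1) ∧ x5) ∧ (¬x4 ∨ ¬x1)
    = (¬x4 ∨ ¬x1) ∧ ¬x5 ∨ (x1 ∨ ¬x1) ∧ x5 ∧ (¬x4 ∨ ¬x1)   (double negation)
    = (¬x4 ∨ ¬x1) ∧ ¬x5 ∨ x5 ∧ (¬x4 ∨ ¬x1)   (complement / identity)
    = ¬x4 ∨ ¬x1   (distribution)
These differ: at x1=0, x4=0, x5=0, E1 = 0 but E2 = 1.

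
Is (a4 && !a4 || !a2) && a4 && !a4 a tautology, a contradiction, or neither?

(a4 && !a4 || !a2) && a4 && !a4
= a4 && !a4   (absorption)
= false   (complement)

contradiction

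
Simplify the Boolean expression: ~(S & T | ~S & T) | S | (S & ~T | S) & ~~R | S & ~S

~T | S

~(S & T | ~S & T) | S | (S & ~T | S) & ~~R | S & ~S
= ~T | S | (S & ~T | S) & ~~R | S & ~S
= ~T | S | S & ~~R | S & ~S
= ~T | S | S & R | S & ~S
= ~T | S | S & R
= ~T | S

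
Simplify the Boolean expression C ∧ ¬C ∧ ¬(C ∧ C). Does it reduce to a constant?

False

C ∧ ¬C ∧ ¬(C ∧ C)
= C ∧ ¬C ∧ ¬C   [idempotence]
= C ∧ ¬C   [idempotence]
= False   [complement]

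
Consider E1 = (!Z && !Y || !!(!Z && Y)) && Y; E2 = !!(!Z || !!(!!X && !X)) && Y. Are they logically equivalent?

E1: (!Z && !Y || !!(!Z && Y)) && Y
    = (!Z && !Y || !Z && Y) && Y   [double negation]
    = !Z && Y   [distribution]
E2: !!(!Z || !!(!!X && !X)) && Y
    = !(Z && !(!!X && !X)) && Y   [De Morgan]
    = !(Z && (!X || X)) && Y   [De Morgan]
    = !Z && Y   [complement / identity]
Both reduce to !Z && Y, so they are equivalent.

Yes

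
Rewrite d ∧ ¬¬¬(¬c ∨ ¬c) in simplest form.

d ∧ c

d ∧ ¬¬¬(¬c ∨ ¬c)
= d ∧ ¬¬¬¬c   (idempotence)
= d ∧ ¬¬c   (double negation)
= d ∧ c   (double negation)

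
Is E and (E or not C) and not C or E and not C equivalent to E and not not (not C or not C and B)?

E1: E and (E or not C) and not C or E and not C
    = E and not C or E and not C   [absorption]
    = E and not C   [idempotence]
E2: E and not not (not C or not C and B)
    = E and not not not C   [absorption]
    = E and not C   [double negation]
Both reduce to E and not C, so they are equivalent.

Yes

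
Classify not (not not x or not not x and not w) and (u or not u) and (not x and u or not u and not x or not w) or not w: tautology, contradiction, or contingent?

not (not not x or not not x and not w) and (u or not u) and (not x and u or not u and not x or not w) or not w
= not not not x and (u or not u) and (not x and u or not u and not x or not w) or not w   [absorption]
= not not not x and (not x and u or not u and not x or not w) or not w   [complement / identity]
= not x and (not x and u or not u and not x or not w) or not w   [double negation]
= not x and (not x or not w) or not w   [distribution]
= not x or not w   [absorption]
This depends on w, x, so it is not a constant.

contingent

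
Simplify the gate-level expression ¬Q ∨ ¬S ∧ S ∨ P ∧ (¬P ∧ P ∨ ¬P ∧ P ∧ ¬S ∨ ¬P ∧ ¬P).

¬Q

¬Q ∨ ¬S ∧ S ∨ P ∧ (¬P ∧ P ∨ ¬P ∧ P ∧ ¬S ∨ ¬P ∧ ¬P)
= ¬Q ∨ P ∧ (¬P ∧ P ∨ ¬P ∧ P ∧ ¬S ∨ ¬P ∧ ¬P)   (complement / identity)
= ¬Q ∨ P ∧ (¬P ∧ P ∨ ¬P ∧ ¬P)   (absorption)
= ¬Q ∨ P ∧ ¬P   (distribution)
= ¬Q   (complement / identity)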